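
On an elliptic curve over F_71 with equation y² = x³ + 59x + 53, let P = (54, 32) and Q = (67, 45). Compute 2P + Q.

(67, 26)

First 2P:
Repeated addition: build up to 2P.
2P: tangent at (54, 32): λ = (3·54² + 59)/(2·32) ≡ 3/64. 64⁻¹ ≡ 10 (mod 71) since 64·10 = 640 ≡ 1, so λ ≡ 3·10 ≡ 30.
  x = λ² - 54 - 54 = 900 - 108 ≡ 11; y = λ·(54 - 11) - 32 ≡ 51. → (11, 51)
2P = (11, 51).
Finally 2P + Q:
(11, 51) + (67, 45). λ = (45 - 51)/(67 - 11) ≡ 65/56 mod 71. 56⁻¹ ≡ 52 (mod 71), so λ ≡ 43.
  x = λ² - 11 - 67 = 1849 - 78 ≡ 67; y = λ·(11 - 67) - 51 ≡ 26. → (67, 26)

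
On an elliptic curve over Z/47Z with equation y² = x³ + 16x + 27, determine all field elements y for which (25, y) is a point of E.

x³ + 16x + 27 = 16052 ≡ 25 (mod 47).
Square roots of 25 mod 47: 5 and 42 (since 5² = 25 ≡ 25).

5, 42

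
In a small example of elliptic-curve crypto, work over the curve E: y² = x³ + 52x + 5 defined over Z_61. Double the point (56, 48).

tangent at (56, 48): λ = (3·56² + 52)/(2·48) ≡ 5/35. 35⁻¹ ≡ 7 (mod 61) since 35·7 = 245 ≡ 1, so λ ≡ 5·7 ≡ 35.
  x = λ² - 56 - 56 = 1225 - 112 ≡ 15; y = λ·(56 - 15) - 48 ≡ 45. → (15, 45)

(15, 45)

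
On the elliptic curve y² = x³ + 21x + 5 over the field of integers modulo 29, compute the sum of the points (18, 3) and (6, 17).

(18, 3) + (6, 17). λ = (17 - 3)/(6 - 18) ≡ 14/17 mod 29. 17⁻¹ ≡ 12 (mod 29), so λ ≡ 23.
  x = λ² - 18 - 6 = 529 - 24 ≡ 12; y = λ·(18 - 12) - 3 ≡ 19. → (12, 19)

(12, 19)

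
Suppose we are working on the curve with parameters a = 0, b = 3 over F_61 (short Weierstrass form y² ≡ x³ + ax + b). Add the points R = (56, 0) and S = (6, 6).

(24, 23)

(56, 0) + (6, 6). λ = (6 - 0)/(6 - 56) ≡ 6/11 mod 61. 11⁻¹ ≡ 50 (mod 61), so λ ≡ 56.
  x = λ² - 56 - 6 = 3136 - 62 ≡ 24; y = λ·(56 - 24) - 0 ≡ 23. → (24, 23)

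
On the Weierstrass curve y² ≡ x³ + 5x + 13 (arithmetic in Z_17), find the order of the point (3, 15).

4

2P: tangent at (3, 15): λ = (3·3² + 5)/(2·15) ≡ 15/13. 13⁻¹ ≡ 4 (mod 17), so λ ≡ 15·4 ≡ 9.
  x = λ² - 3 - 3 = 81 - 6 ≡ 7; y = λ·(3 - 7) - 15 ≡ 0. → (7, 0)
3P: (7, 0) + (3, 15). λ = (15 - 0)/(3 - 7) ≡ 15/13 mod 17. 13⁻¹ ≡ 4 (mod 17) since 13·4 = 52 ≡ 1, so λ ≡ 9.
  x = λ² - 7 - 3 = 81 - 10 ≡ 3; y = λ·(7 - 3) - 0 ≡ 2. → (3, 2)
4P: (3, 2) + (3, 15): same x and y₁ ≡ -y₂, so the sum is O.
4P = O, so the order is 4.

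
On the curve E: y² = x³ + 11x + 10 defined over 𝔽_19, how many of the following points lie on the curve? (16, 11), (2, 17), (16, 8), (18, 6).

3

(16, 11): 11² ≡ 7, rhs ≡ 7 → on.
(2, 17): 17² ≡ 4, rhs ≡ 2 → off.
(16, 8): 8² ≡ 7, rhs ≡ 7 → on.
(18, 6): 6² ≡ 17, rhs ≡ 17 → on.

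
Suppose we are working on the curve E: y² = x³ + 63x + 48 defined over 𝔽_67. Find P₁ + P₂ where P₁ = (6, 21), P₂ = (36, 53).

(6, 21) + (36, 53). λ = (53 - 21)/(36 - 6) ≡ 32/30 mod 67. 30⁻¹ ≡ 38 (mod 67) since 30·38 = 1140 ≡ 1, so λ ≡ 10.
  x = λ² - 6 - 36 = 100 - 42 ≡ 58; y = λ·(6 - 58) - 21 ≡ 62. → (58, 62)

(58, 62)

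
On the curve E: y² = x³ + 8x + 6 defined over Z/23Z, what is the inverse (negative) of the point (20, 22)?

(20, 1)

-(20, 22) = (20, -22 mod 23) = (20, 1).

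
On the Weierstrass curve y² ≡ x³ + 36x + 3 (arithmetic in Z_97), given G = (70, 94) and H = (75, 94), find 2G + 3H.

First 2G:
Repeated addition: build up to 2G.
2G: tangent at (70, 94): λ = (3·70² + 36)/(2·94) ≡ 89/91. 91⁻¹ ≡ 16 (mod 97), so λ ≡ 89·16 ≡ 66.
  x = λ² - 70 - 70 = 4356 - 140 ≡ 45; y = λ·(70 - 45) - 94 ≡ 4. → (45, 4)
2G = (45, 4).
Next 3H:
Repeated addition: build up to 3H.
2H: tangent at (75, 94): λ = (3·75² + 36)/(2·94) ≡ 33/91. 91⁻¹ ≡ 16 (mod 97), so λ ≡ 33·16 ≡ 43.
  x = λ² - 75 - 75 = 1849 - 150 ≡ 50; y = λ·(75 - 50) - 94 ≡ 11. → (50, 11)
3H: (50, 11) + (75, 94). λ = (94 - 11)/(75 - 50) ≡ 83/25 mod 97. 25⁻¹ ≡ 66 (mod 97) since 25·66 = 1650 ≡ 1, so λ ≡ 46.
  x = λ² - 50 - 75 = 2116 - 125 ≡ 51; y = λ·(50 - 51) - 11 ≡ 40. → (51, 40)
3H = (51, 40).
Finally 2G + 3H:
(45, 4) + (51, 40). λ = (40 - 4)/(51 - 45) ≡ 36/6 mod 97. 6⁻¹ ≡ 81 (mod 97) since 6·81 = 486 ≡ 1, so λ ≡ 6.
  x = λ² - 45 - 51 = 36 - 96 ≡ 37; y = λ·(45 - 37) - 4 ≡ 44. → (37, 44)

(37, 44)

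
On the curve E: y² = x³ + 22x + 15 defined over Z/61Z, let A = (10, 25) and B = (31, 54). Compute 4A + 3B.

(47, 14)

First 4A:
Double-and-add on 4 = (100)₂. Start with A = (10, 25) for the leading 1-bit.
double: tangent at (10, 25): λ = (3·10² + 22)/(2·25) ≡ 17/50. 50⁻¹ ≡ 11 (mod 61) since 50·11 = 550 ≡ 1, so λ ≡ 17·11 ≡ 4.
  x = λ² - 10 - 10 = 16 - 20 ≡ 57; y = λ·(10 - 57) - 25 ≡ 31. → (57, 31)
double: tangent at (57, 31): λ = (3·57² + 22)/(2·31) ≡ 9/1. 1⁻¹ ≡ 1 (mod 61) since 1·1 = 1 ≡ 1, so λ ≡ 9·1 ≡ 9.
  x = λ² - 57 - 57 = 81 - 114 ≡ 28; y = λ·(57 - 28) - 31 ≡ 47. → (28, 47)
4A = (28, 47).
Next 3B:
Repeated addition: build up to 3B.
2B: tangent at (31, 54): λ = (3·31² + 22)/(2·54) ≡ 38/47. 47⁻¹ ≡ 13 (mod 61), so λ ≡ 38·13 ≡ 6.
  x = λ² - 31 - 31 = 36 - 62 ≡ 35; y = λ·(31 - 35) - 54 ≡ 44. → (35, 44)
3B: (35, 44) + (31, 54). λ = (54 - 44)/(31 - 35) ≡ 10/57 mod 61. 57⁻¹ ≡ 15 (mod 61) since 57·15 = 855 ≡ 1, so λ ≡ 28.
  x = λ² - 35 - 31 = 784 - 66 ≡ 47; y = λ·(35 - 47) - 44 ≡ 47. → (47, 47)
3B = (47, 47).
Finally 4A + 3B:
(28, 47) + (47, 47). λ = (47 - 47)/(47 - 28) ≡ 0/19 mod 61. 19⁻¹ ≡ 45 (mod 61), so λ ≡ 0.
  x = λ² - 28 - 47 = 0 - 75 ≡ 47; y = λ·(28 - 47) - 47 ≡ 14. → (47, 14)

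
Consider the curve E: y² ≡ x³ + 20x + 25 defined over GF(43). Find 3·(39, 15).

(0, 5)

Write P = (39, 15).
Repeated addition: build up to 3P.
2P: tangent at (39, 15): λ = (3·39² + 20)/(2·15) ≡ 25/30. 30⁻¹ ≡ 33 (mod 43), so λ ≡ 25·33 ≡ 8.
  x = λ² - 39 - 39 = 64 - 78 ≡ 29; y = λ·(39 - 29) - 15 ≡ 22. → (29, 22)
3P: (29, 22) + (39, 15). λ = (15 - 22)/(39 - 29) ≡ 36/10 mod 43. 10⁻¹ ≡ 13 (mod 43) since 10·13 = 130 ≡ 1, so λ ≡ 38.
  x = λ² - 29 - 39 = 1444 - 68 ≡ 0; y = λ·(29 - 0) - 22 ≡ 5. → (0, 5)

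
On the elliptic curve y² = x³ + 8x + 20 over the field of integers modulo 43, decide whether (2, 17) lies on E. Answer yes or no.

no

y² = 17² ≡ 31; x³ + 8x + 20 = 44 ≡ 1 (mod 43). 31 ≠ 1.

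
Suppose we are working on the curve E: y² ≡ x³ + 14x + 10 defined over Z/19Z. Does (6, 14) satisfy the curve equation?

y² = 14² ≡ 6; x³ + 14x + 10 = 310 ≡ 6 (mod 19). 6 = 6.

yes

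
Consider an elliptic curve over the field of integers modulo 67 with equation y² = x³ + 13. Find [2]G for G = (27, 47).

tangent at (27, 47): λ = (3·27² + 0)/(2·47) ≡ 43/27. 27⁻¹ ≡ 5 (mod 67), so λ ≡ 43·5 ≡ 14.
  x = λ² - 27 - 27 = 196 - 54 ≡ 8; y = λ·(27 - 8) - 47 ≡ 18. → (8, 18)

(8, 18)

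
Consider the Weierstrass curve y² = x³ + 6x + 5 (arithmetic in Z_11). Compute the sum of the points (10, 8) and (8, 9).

(10, 8) + (8, 9). λ = (9 - 8)/(8 - 10) ≡ 1/9 mod 11. 9⁻¹ ≡ 5 (mod 11), so λ ≡ 5.
  x = λ² - 10 - 8 = 25 - 18 ≡ 7; y = λ·(10 - 7) - 8 ≡ 7. → (7, 7)

(7, 7)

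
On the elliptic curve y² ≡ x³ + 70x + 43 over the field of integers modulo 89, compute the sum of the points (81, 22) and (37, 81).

(11, 50)

(81, 22) + (37, 81). λ = (81 - 22)/(37 - 81) ≡ 59/45 mod 89. 45⁻¹ ≡ 2 (mod 89) since 45·2 = 90 ≡ 1, so λ ≡ 29.
  x = λ² - 81 - 37 = 841 - 118 ≡ 11; y = λ·(81 - 11) - 22 ≡ 50. → (11, 50)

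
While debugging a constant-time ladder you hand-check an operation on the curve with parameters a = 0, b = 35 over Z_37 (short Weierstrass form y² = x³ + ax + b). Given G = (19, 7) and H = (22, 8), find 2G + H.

(17, 29)

First 2G:
Repeated addition: build up to 2G.
2G: tangent at (19, 7): λ = (3·19² + 0)/(2·7) ≡ 10/14. 14⁻¹ ≡ 8 (mod 37) since 14·8 = 112 ≡ 1, so λ ≡ 10·8 ≡ 6.
  x = λ² - 19 - 19 = 36 - 38 ≡ 35; y = λ·(19 - 35) - 7 ≡ 8. → (35, 8)
2G = (35, 8).
Finally 2G + H:
(35, 8) + (22, 8). λ = (8 - 8)/(22 - 35) ≡ 0/24 mod 37. 24⁻¹ ≡ 17 (mod 37) since 24·17 = 408 ≡ 1, so λ ≡ 0.
  x = λ² - 35 - 22 = 0 - 57 ≡ 17; y = λ·(35 - 17) - 8 ≡ 29. → (17, 29)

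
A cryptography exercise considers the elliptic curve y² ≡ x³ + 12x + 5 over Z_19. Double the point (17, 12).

tangent at (17, 12): λ = (3·17² + 12)/(2·12) ≡ 5/5. 5⁻¹ ≡ 4 (mod 19) since 5·4 = 20 ≡ 1, so λ ≡ 5·4 ≡ 1.
  x = λ² - 17 - 17 = 1 - 34 ≡ 5; y = λ·(17 - 5) - 12 ≡ 0. → (5, 0)

(5, 0)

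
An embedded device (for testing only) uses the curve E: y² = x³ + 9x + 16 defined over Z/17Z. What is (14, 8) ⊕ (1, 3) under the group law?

(14, 8) + (1, 3). λ = (3 - 8)/(1 - 14) ≡ 12/4 mod 17. 4⁻¹ ≡ 13 (mod 17) since 4·13 = 52 ≡ 1, so λ ≡ 3.
  x = λ² - 14 - 1 = 9 - 15 ≡ 11; y = λ·(14 - 11) - 8 ≡ 1. → (11, 1)

(11, 1)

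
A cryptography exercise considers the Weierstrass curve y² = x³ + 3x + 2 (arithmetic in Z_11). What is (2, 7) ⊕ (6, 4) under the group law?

(7, 5)

(2, 7) + (6, 4). λ = (4 - 7)/(6 - 2) ≡ 8/4 mod 11. 4⁻¹ ≡ 3 (mod 11), so λ ≡ 2.
  x = λ² - 2 - 6 = 4 - 8 ≡ 7; y = λ·(2 - 7) - 7 ≡ 5. → (7, 5)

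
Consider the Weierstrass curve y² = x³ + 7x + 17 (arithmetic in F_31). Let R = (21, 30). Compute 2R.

tangent at (21, 30): λ = (3·21² + 7)/(2·30) ≡ 28/29. 29⁻¹ ≡ 15 (mod 31) since 29·15 = 435 ≡ 1, so λ ≡ 28·15 ≡ 17.
  x = λ² - 21 - 21 = 289 - 42 ≡ 30; y = λ·(21 - 30) - 30 ≡ 3. → (30, 3)

(30, 3)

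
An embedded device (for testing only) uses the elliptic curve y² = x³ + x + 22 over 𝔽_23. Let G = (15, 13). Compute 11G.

(1, 22)

Repeated addition: build up to 11G.
2G: tangent at (15, 13): λ = (3·15² + 1)/(2·13) ≡ 9/3. 3⁻¹ ≡ 8 (mod 23), so λ ≡ 9·8 ≡ 3.
  x = λ² - 15 - 15 = 9 - 30 ≡ 2; y = λ·(15 - 2) - 13 ≡ 3. → (2, 3)
3G: (2, 3) + (15, 13). λ = (13 - 3)/(15 - 2) ≡ 10/13 mod 23. 13⁻¹ ≡ 16 (mod 23), so λ ≡ 22.
  x = λ² - 2 - 15 = 484 - 17 ≡ 7; y = λ·(2 - 7) - 3 ≡ 2. → (7, 2)
4G: (7, 2) + (15, 13). λ = (13 - 2)/(15 - 7) ≡ 11/8 mod 23. 8⁻¹ ≡ 3 (mod 23) since 8·3 = 24 ≡ 1, so λ ≡ 10.
  x = λ² - 7 - 15 = 100 - 22 ≡ 9; y = λ·(7 - 9) - 2 ≡ 1. → (9, 1)
5G: (9, 1) + (15, 13). λ = (13 - 1)/(15 - 9) ≡ 12/6 mod 23. 6⁻¹ ≡ 4 (mod 23) since 6·4 = 24 ≡ 1, so λ ≡ 2.
  x = λ² - 9 - 15 = 4 - 24 ≡ 3; y = λ·(9 - 3) - 1 ≡ 11. → (3, 11)
6G: (3, 11) + (15, 13). λ = (13 - 11)/(15 - 3) ≡ 2/12 mod 23. 12⁻¹ ≡ 2 (mod 23) since 12·2 = 24 ≡ 1, so λ ≡ 4.
  x = λ² - 3 - 15 = 16 - 18 ≡ 21; y = λ·(3 - 21) - 11 ≡ 9. → (21, 9)
7G: (21, 9) + (15, 13). λ = (13 - 9)/(15 - 21) ≡ 4/17 mod 23. 17⁻¹ ≡ 19 (mod 23), so λ ≡ 7.
  x = λ² - 21 - 15 = 49 - 36 ≡ 13; y = λ·(21 - 13) - 9 ≡ 1. → (13, 1)
8G: (13, 1) + (15, 13). λ = (13 - 1)/(15 - 13) ≡ 12/2 mod 23. 2⁻¹ ≡ 12 (mod 23), so λ ≡ 6.
  x = λ² - 13 - 15 = 36 - 28 ≡ 8; y = λ·(13 - 8) - 1 ≡ 6. → (8, 6)
9G: (8, 6) + (15, 13). λ = (13 - 6)/(15 - 8) ≡ 7/7 mod 23. 7⁻¹ ≡ 10 (mod 23) since 7·10 = 70 ≡ 1, so λ ≡ 1.
  x = λ² - 8 - 15 = 1 - 23 ≡ 1; y = λ·(8 - 1) - 6 ≡ 1. → (1, 1)
10G: (1, 1) + (15, 13). λ = (13 - 1)/(15 - 1) ≡ 12/14 mod 23. 14⁻¹ ≡ 5 (mod 23), so λ ≡ 14.
  x = λ² - 1 - 15 = 196 - 16 ≡ 19; y = λ·(1 - 19) - 1 ≡ 0. → (19, 0)
11G: (19, 0) + (15, 13). λ = (13 - 0)/(15 - 19) ≡ 13/19 mod 23. 19⁻¹ ≡ 17 (mod 23) since 19·17 = 323 ≡ 1, so λ ≡ 14.
  x = λ² - 19 - 15 = 196 - 34 ≡ 1; y = λ·(19 - 1) - 0 ≡ 22. → (1, 22)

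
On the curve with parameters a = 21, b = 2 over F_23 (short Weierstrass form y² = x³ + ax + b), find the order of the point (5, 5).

8

2P: tangent at (5, 5): λ = (3·5² + 21)/(2·5) ≡ 4/10. 10⁻¹ ≡ 7 (mod 23), so λ ≡ 4·7 ≡ 5.
  x = λ² - 5 - 5 = 25 - 10 ≡ 15; y = λ·(5 - 15) - 5 ≡ 14. → (15, 14)
3P: (15, 14) + (5, 5). λ = (5 - 14)/(5 - 15) ≡ 14/13 mod 23. 13⁻¹ ≡ 16 (mod 23), so λ ≡ 17.
  x = λ² - 15 - 5 = 289 - 20 ≡ 16; y = λ·(15 - 16) - 14 ≡ 15. → (16, 15)
4P: (16, 15) + (5, 5). λ = (5 - 15)/(5 - 16) ≡ 13/12 mod 23. 12⁻¹ ≡ 2 (mod 23), so λ ≡ 3.
  x = λ² - 16 - 5 = 9 - 21 ≡ 11; y = λ·(16 - 11) - 15 ≡ 0. → (11, 0)
5P: (11, 0) + (5, 5). λ = (5 - 0)/(5 - 11) ≡ 5/17 mod 23. 17⁻¹ ≡ 19 (mod 23) since 17·19 = 323 ≡ 1, so λ ≡ 3.
  x = λ² - 11 - 5 = 9 - 16 ≡ 16; y = λ·(11 - 16) - 0 ≡ 8. → (16, 8)
6P: (16, 8) + (5, 5). λ = (5 - 8)/(5 - 16) ≡ 20/12 mod 23. 12⁻¹ ≡ 2 (mod 23) since 12·2 = 24 ≡ 1, so λ ≡ 17.
  x = λ² - 16 - 5 = 289 - 21 ≡ 15; y = λ·(16 - 15) - 8 ≡ 9. → (15, 9)
7P: (15, 9) + (5, 5). λ = (5 - 9)/(5 - 15) ≡ 19/13 mod 23. 13⁻¹ ≡ 16 (mod 23) since 13·16 = 208 ≡ 1, so λ ≡ 5.
  x = λ² - 15 - 5 = 25 - 20 ≡ 5; y = λ·(15 - 5) - 9 ≡ 18. → (5, 18)
8P: (5, 18) + (5, 5): same x and y₁ ≡ -y₂, so the sum is ∞.
8P = ∞, so the order is 8.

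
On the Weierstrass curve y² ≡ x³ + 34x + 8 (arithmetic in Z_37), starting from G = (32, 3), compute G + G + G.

(9, 28)

Repeated addition: build up to 3G.
2G: tangent at (32, 3): λ = (3·32² + 34)/(2·3) ≡ 35/6. 6⁻¹ ≡ 31 (mod 37) since 6·31 = 186 ≡ 1, so λ ≡ 35·31 ≡ 12.
  x = λ² - 32 - 32 = 144 - 64 ≡ 6; y = λ·(32 - 6) - 3 ≡ 13. → (6, 13)
3G: (6, 13) + (32, 3). λ = (3 - 13)/(32 - 6) ≡ 27/26 mod 37. 26⁻¹ ≡ 10 (mod 37) since 26·10 = 260 ≡ 1, so λ ≡ 11.
  x = λ² - 6 - 32 = 121 - 38 ≡ 9; y = λ·(6 - 9) - 13 ≡ 28. → (9, 28)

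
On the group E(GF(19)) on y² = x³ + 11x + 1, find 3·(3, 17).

(10, 3)

Write P = (3, 17).
Repeated addition: build up to 3P.
2P: tangent at (3, 17): λ = (3·3² + 11)/(2·17) ≡ 0/15. 15⁻¹ ≡ 14 (mod 19), so λ ≡ 0·14 ≡ 0.
  x = λ² - 3 - 3 = 0 - 6 ≡ 13; y = λ·(3 - 13) - 17 ≡ 2. → (13, 2)
3P: (13, 2) + (3, 17). λ = (17 - 2)/(3 - 13) ≡ 15/9 mod 19. 9⁻¹ ≡ 17 (mod 19), so λ ≡ 8.
  x = λ² - 13 - 3 = 64 - 16 ≡ 10; y = λ·(13 - 10) - 2 ≡ 3. → (10, 3)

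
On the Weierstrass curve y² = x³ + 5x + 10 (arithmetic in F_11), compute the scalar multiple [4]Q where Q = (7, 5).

(10, 2)

Repeated addition: build up to 4Q.
2Q: tangent at (7, 5): λ = (3·7² + 5)/(2·5) ≡ 9/10. 10⁻¹ ≡ 10 (mod 11), so λ ≡ 9·10 ≡ 2.
  x = λ² - 7 - 7 = 4 - 14 ≡ 1; y = λ·(7 - 1) - 5 ≡ 7. → (1, 7)
3Q: (1, 7) + (7, 5). λ = (5 - 7)/(7 - 1) ≡ 9/6 mod 11. 6⁻¹ ≡ 2 (mod 11), so λ ≡ 7.
  x = λ² - 1 - 7 = 49 - 8 ≡ 8; y = λ·(1 - 8) - 7 ≡ 10. → (8, 10)
4Q: (8, 10) + (7, 5). λ = (5 - 10)/(7 - 8) ≡ 6/10 mod 11. 10⁻¹ ≡ 10 (mod 11), so λ ≡ 5.
  x = λ² - 8 - 7 = 25 - 15 ≡ 10; y = λ·(8 - 10) - 10 ≡ 2. → (10, 2)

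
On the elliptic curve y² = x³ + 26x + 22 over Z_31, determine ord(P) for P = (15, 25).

2P: tangent at (15, 25): λ = (3·15² + 26)/(2·25) ≡ 19/19. 19⁻¹ ≡ 18 (mod 31) since 19·18 = 342 ≡ 1, so λ ≡ 19·18 ≡ 1.
  x = λ² - 15 - 15 = 1 - 30 ≡ 2; y = λ·(15 - 2) - 25 ≡ 19. → (2, 19)
3P: (2, 19) + (15, 25). λ = (25 - 19)/(15 - 2) ≡ 6/13 mod 31. 13⁻¹ ≡ 12 (mod 31) since 13·12 = 156 ≡ 1, so λ ≡ 10.
  x = λ² - 2 - 15 = 100 - 17 ≡ 21; y = λ·(2 - 21) - 19 ≡ 8. → (21, 8)
4P: (21, 8) + (15, 25). λ = (25 - 8)/(15 - 21) ≡ 17/25 mod 31. 25⁻¹ ≡ 5 (mod 31), so λ ≡ 23.
  x = λ² - 21 - 15 = 529 - 36 ≡ 28; y = λ·(21 - 28) - 8 ≡ 17. → (28, 17)
5P: (28, 17) + (15, 25). λ = (25 - 17)/(15 - 28) ≡ 8/18 mod 31. 18⁻¹ ≡ 19 (mod 31) since 18·19 = 342 ≡ 1, so λ ≡ 28.
  x = λ² - 28 - 15 = 784 - 43 ≡ 28; y = λ·(28 - 28) - 17 ≡ 14. → (28, 14)
6P: (28, 14) + (15, 25). λ = (25 - 14)/(15 - 28) ≡ 11/18 mod 31. 18⁻¹ ≡ 19 (mod 31), so λ ≡ 23.
  x = λ² - 28 - 15 = 529 - 43 ≡ 21; y = λ·(28 - 21) - 14 ≡ 23. → (21, 23)
7P: (21, 23) + (15, 25). λ = (25 - 23)/(15 - 21) ≡ 2/25 mod 31. 25⁻¹ ≡ 5 (mod 31) since 25·5 = 125 ≡ 1, so λ ≡ 10.
  x = λ² - 21 - 15 = 100 - 36 ≡ 2; y = λ·(21 - 2) - 23 ≡ 12. → (2, 12)
8P: (2, 12) + (15, 25). λ = (25 - 12)/(15 - 2) ≡ 13/13 mod 31. 13⁻¹ ≡ 12 (mod 31), so λ ≡ 1.
  x = λ² - 2 - 15 = 1 - 17 ≡ 15; y = λ·(2 - 15) - 12 ≡ 6. → (15, 6)
9P: (15, 6) + (15, 25): same x and y₁ ≡ -y₂, so the sum is the point at infinity.
9P = the point at infinity, so the order is 9.

9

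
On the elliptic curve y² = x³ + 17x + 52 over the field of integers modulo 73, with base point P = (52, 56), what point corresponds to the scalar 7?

O

Repeated addition: build up to 7P.
2P: tangent at (52, 56): λ = (3·52² + 17)/(2·56) ≡ 26/39. 39⁻¹ ≡ 15 (mod 73), so λ ≡ 26·15 ≡ 25.
  x = λ² - 52 - 52 = 625 - 104 ≡ 10; y = λ·(52 - 10) - 56 ≡ 45. → (10, 45)
3P: (10, 45) + (52, 56). λ = (56 - 45)/(52 - 10) ≡ 11/42 mod 73. 42⁻¹ ≡ 40 (mod 73) since 42·40 = 1680 ≡ 1, so λ ≡ 2.
  x = λ² - 10 - 52 = 4 - 62 ≡ 15; y = λ·(10 - 15) - 45 ≡ 18. → (15, 18)
4P: (15, 18) + (52, 56). λ = (56 - 18)/(52 - 15) ≡ 38/37 mod 73. 37⁻¹ ≡ 2 (mod 73) since 37·2 = 74 ≡ 1, so λ ≡ 3.
  x = λ² - 15 - 52 = 9 - 67 ≡ 15; y = λ·(15 - 15) - 18 ≡ 55. → (15, 55)
5P: (15, 55) + (52, 56). λ = (56 - 55)/(52 - 15) ≡ 1/37 mod 73. 37⁻¹ ≡ 2 (mod 73), so λ ≡ 2.
  x = λ² - 15 - 52 = 4 - 67 ≡ 10; y = λ·(15 - 10) - 55 ≡ 28. → (10, 28)
6P: (10, 28) + (52, 56). λ = (56 - 28)/(52 - 10) ≡ 28/42 mod 73. 42⁻¹ ≡ 40 (mod 73), so λ ≡ 25.
  x = λ² - 10 - 52 = 625 - 62 ≡ 52; y = λ·(10 - 52) - 28 ≡ 17. → (52, 17)
7P: (52, 17) + (52, 56): same x and y₁ ≡ -y₂, so the sum is O.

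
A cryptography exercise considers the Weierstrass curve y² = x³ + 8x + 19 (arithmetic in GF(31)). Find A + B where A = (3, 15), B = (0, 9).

(1, 20)

(3, 15) + (0, 9). λ = (9 - 15)/(0 - 3) ≡ 25/28 mod 31. 28⁻¹ ≡ 10 (mod 31) since 28·10 = 280 ≡ 1, so λ ≡ 2.
  x = λ² - 3 - 0 = 4 - 3 ≡ 1; y = λ·(3 - 1) - 15 ≡ 20. → (1, 20)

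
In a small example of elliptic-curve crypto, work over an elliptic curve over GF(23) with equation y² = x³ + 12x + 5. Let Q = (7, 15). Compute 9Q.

Double-and-add on 9 = (1001)₂. Start with Q = (7, 15) for the leading 1-bit.
double: tangent at (7, 15): λ = (3·7² + 12)/(2·15) ≡ 21/7. 7⁻¹ ≡ 10 (mod 23) since 7·10 = 70 ≡ 1, so λ ≡ 21·10 ≡ 3.
  x = λ² - 7 - 7 = 9 - 14 ≡ 18; y = λ·(7 - 18) - 15 ≡ 21. → (18, 21)
double: tangent at (18, 21): λ = (3·18² + 12)/(2·21) ≡ 18/19. 19⁻¹ ≡ 17 (mod 23) since 19·17 = 323 ≡ 1, so λ ≡ 18·17 ≡ 7.
  x = λ² - 18 - 18 = 49 - 36 ≡ 13; y = λ·(18 - 13) - 21 ≡ 14. → (13, 14)
double: tangent at (13, 14): λ = (3·13² + 12)/(2·14) ≡ 13/5. 5⁻¹ ≡ 14 (mod 23), so λ ≡ 13·14 ≡ 21.
  x = λ² - 13 - 13 = 441 - 26 ≡ 1; y = λ·(13 - 1) - 14 ≡ 8. → (1, 8)
add Q: (1, 8) + (7, 15). λ = (15 - 8)/(7 - 1) ≡ 7/6 mod 23. 6⁻¹ ≡ 4 (mod 23), so λ ≡ 5.
  x = λ² - 1 - 7 = 25 - 8 ≡ 17; y = λ·(1 - 17) - 8 ≡ 4. → (17, 4)

(17, 4)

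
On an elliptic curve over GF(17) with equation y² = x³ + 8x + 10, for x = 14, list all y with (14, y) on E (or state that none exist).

none

x³ + 8x + 10 = 2866 ≡ 10 (mod 17).
10 is a non-residue mod 17; no y exists.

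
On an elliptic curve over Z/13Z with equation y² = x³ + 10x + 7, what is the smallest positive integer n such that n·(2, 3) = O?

2P: tangent at (2, 3): λ = (3·2² + 10)/(2·3) ≡ 9/6. 6⁻¹ ≡ 11 (mod 13), so λ ≡ 9·11 ≡ 8.
  x = λ² - 2 - 2 = 64 - 4 ≡ 8; y = λ·(2 - 8) - 3 ≡ 1. → (8, 1)
3P: (8, 1) + (2, 3). λ = (3 - 1)/(2 - 8) ≡ 2/7 mod 13. 7⁻¹ ≡ 2 (mod 13), so λ ≡ 4.
  x = λ² - 8 - 2 = 16 - 10 ≡ 6; y = λ·(8 - 6) - 1 ≡ 7. → (6, 7)
4P: (6, 7) + (2, 3). λ = (3 - 7)/(2 - 6) ≡ 9/9 mod 13. 9⁻¹ ≡ 3 (mod 13) since 9·3 = 27 ≡ 1, so λ ≡ 1.
  x = λ² - 6 - 2 = 1 - 8 ≡ 6; y = λ·(6 - 6) - 7 ≡ 6. → (6, 6)
5P: (6, 6) + (2, 3). λ = (3 - 6)/(2 - 6) ≡ 10/9 mod 13. 9⁻¹ ≡ 3 (mod 13) since 9·3 = 27 ≡ 1, so λ ≡ 4.
  x = λ² - 6 - 2 = 16 - 8 ≡ 8; y = λ·(6 - 8) - 6 ≡ 12. → (8, 12)
6P: (8, 12) + (2, 3). λ = (3 - 12)/(2 - 8) ≡ 4/7 mod 13. 7⁻¹ ≡ 2 (mod 13), so λ ≡ 8.
  x = λ² - 8 - 2 = 64 - 10 ≡ 2; y = λ·(8 - 2) - 12 ≡ 10. → (2, 10)
7P: (2, 10) + (2, 3): same x and y₁ ≡ -y₂, so the sum is O.
7P = O, so the order is 7.

7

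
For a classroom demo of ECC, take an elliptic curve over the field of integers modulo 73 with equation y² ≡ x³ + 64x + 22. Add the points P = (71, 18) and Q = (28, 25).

(46, 0)

(71, 18) + (28, 25). λ = (25 - 18)/(28 - 71) ≡ 7/30 mod 73. 30⁻¹ ≡ 56 (mod 73), so λ ≡ 27.
  x = λ² - 71 - 28 = 729 - 99 ≡ 46; y = λ·(71 - 46) - 18 ≡ 0. → (46, 0)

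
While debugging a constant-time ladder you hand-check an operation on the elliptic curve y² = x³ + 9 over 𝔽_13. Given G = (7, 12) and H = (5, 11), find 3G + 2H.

(6, 2)

First 3G:
Repeated addition: build up to 3G.
2G: tangent at (7, 12): λ = (3·7² + 0)/(2·12) ≡ 4/11. 11⁻¹ ≡ 6 (mod 13) since 11·6 = 66 ≡ 1, so λ ≡ 4·6 ≡ 11.
  x = λ² - 7 - 7 = 121 - 14 ≡ 3; y = λ·(7 - 3) - 12 ≡ 6. → (3, 6)
3G: (3, 6) + (7, 12). λ = (12 - 6)/(7 - 3) ≡ 6/4 mod 13. 4⁻¹ ≡ 10 (mod 13), so λ ≡ 8.
  x = λ² - 3 - 7 = 64 - 10 ≡ 2; y = λ·(3 - 2) - 6 ≡ 2. → (2, 2)
3G = (2, 2).
Next 2H:
Repeated addition: build up to 2H.
2H: tangent at (5, 11): λ = (3·5² + 0)/(2·11) ≡ 10/9. 9⁻¹ ≡ 3 (mod 13), so λ ≡ 10·3 ≡ 4.
  x = λ² - 5 - 5 = 16 - 10 ≡ 6; y = λ·(5 - 6) - 11 ≡ 11. → (6, 11)
2H = (6, 11).
Finally 3G + 2H:
(2, 2) + (6, 11). λ = (11 - 2)/(6 - 2) ≡ 9/4 mod 13. 4⁻¹ ≡ 10 (mod 13), so λ ≡ 12.
  x = λ² - 2 - 6 = 144 - 8 ≡ 6; y = λ·(2 - 6) - 2 ≡ 2. → (6, 2)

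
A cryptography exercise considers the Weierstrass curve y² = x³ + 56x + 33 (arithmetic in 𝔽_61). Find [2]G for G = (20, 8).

(7, 6)

tangent at (20, 8): λ = (3·20² + 56)/(2·8) ≡ 36/16. 16⁻¹ ≡ 42 (mod 61), so λ ≡ 36·42 ≡ 48.
  x = λ² - 20 - 20 = 2304 - 40 ≡ 7; y = λ·(20 - 7) - 8 ≡ 6. → (7, 6)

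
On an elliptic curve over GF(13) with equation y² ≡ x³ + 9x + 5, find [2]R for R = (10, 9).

tangent at (10, 9): λ = (3·10² + 9)/(2·9) ≡ 10/5. 5⁻¹ ≡ 8 (mod 13), so λ ≡ 10·8 ≡ 2.
  x = λ² - 10 - 10 = 4 - 20 ≡ 10; y = λ·(10 - 10) - 9 ≡ 4. → (10, 4)

(10, 4)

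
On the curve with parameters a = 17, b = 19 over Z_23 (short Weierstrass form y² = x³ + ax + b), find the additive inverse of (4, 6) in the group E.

-(4, 6) = (4, -6 mod 23) = (4, 17).

(4, 17)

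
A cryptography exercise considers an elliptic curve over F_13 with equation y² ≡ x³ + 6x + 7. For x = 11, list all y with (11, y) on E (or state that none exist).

0

x³ + 6x + 7 = 1404 ≡ 0 (mod 13).
Only y = 0 satisfies y² ≡ 0.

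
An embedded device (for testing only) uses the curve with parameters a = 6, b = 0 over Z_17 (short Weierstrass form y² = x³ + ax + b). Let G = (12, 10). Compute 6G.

(9, 1)

Repeated addition: build up to 6G.
2G: tangent at (12, 10): λ = (3·12² + 6)/(2·10) ≡ 13/3. 3⁻¹ ≡ 6 (mod 17), so λ ≡ 13·6 ≡ 10.
  x = λ² - 12 - 12 = 100 - 24 ≡ 8; y = λ·(12 - 8) - 10 ≡ 13. → (8, 13)
3G: (8, 13) + (12, 10). λ = (10 - 13)/(12 - 8) ≡ 14/4 mod 17. 4⁻¹ ≡ 13 (mod 17), so λ ≡ 12.
  x = λ² - 8 - 12 = 144 - 20 ≡ 5; y = λ·(8 - 5) - 13 ≡ 6. → (5, 6)
4G: (5, 6) + (12, 10). λ = (10 - 6)/(12 - 5) ≡ 4/7 mod 17. 7⁻¹ ≡ 5 (mod 17), so λ ≡ 3.
  x = λ² - 5 - 12 = 9 - 17 ≡ 9; y = λ·(5 - 9) - 6 ≡ 16. → (9, 16)
5G: (9, 16) + (12, 10). λ = (10 - 16)/(12 - 9) ≡ 11/3 mod 17. 3⁻¹ ≡ 6 (mod 17), so λ ≡ 15.
  x = λ² - 9 - 12 = 225 - 21 ≡ 0; y = λ·(9 - 0) - 16 ≡ 0. → (0, 0)
6G: (0, 0) + (12, 10). λ = (10 - 0)/(12 - 0) ≡ 10/12 mod 17. 12⁻¹ ≡ 10 (mod 17), so λ ≡ 15.
  x = λ² - 0 - 12 = 225 - 12 ≡ 9; y = λ·(0 - 9) - 0 ≡ 1. → (9, 1)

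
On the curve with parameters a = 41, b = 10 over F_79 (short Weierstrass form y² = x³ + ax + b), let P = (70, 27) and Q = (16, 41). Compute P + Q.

(44, 16)

(70, 27) + (16, 41). λ = (41 - 27)/(16 - 70) ≡ 14/25 mod 79. 25⁻¹ ≡ 19 (mod 79), so λ ≡ 29.
  x = λ² - 70 - 16 = 841 - 86 ≡ 44; y = λ·(70 - 44) - 27 ≡ 16. → (44, 16)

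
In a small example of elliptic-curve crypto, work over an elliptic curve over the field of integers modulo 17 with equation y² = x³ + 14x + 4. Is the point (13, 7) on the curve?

no

y² = 7² ≡ 15; x³ + 14x + 4 = 2383 ≡ 3 (mod 17). 15 ≠ 3.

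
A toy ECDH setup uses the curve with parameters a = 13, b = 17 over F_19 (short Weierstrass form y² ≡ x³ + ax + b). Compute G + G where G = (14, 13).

tangent at (14, 13): λ = (3·14² + 13)/(2·13) ≡ 12/7. 7⁻¹ ≡ 11 (mod 19) since 7·11 = 77 ≡ 1, so λ ≡ 12·11 ≡ 18.
  x = λ² - 14 - 14 = 324 - 28 ≡ 11; y = λ·(14 - 11) - 13 ≡ 3. → (11, 3)

(11, 3)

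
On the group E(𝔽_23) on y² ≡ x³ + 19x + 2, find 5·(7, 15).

Write G = (7, 15).
Double-and-add on 5 = (101)₂. Start with G = (7, 15) for the leading 1-bit.
double: tangent at (7, 15): λ = (3·7² + 19)/(2·15) ≡ 5/7. 7⁻¹ ≡ 10 (mod 23) since 7·10 = 70 ≡ 1, so λ ≡ 5·10 ≡ 4.
  x = λ² - 7 - 7 = 16 - 14 ≡ 2; y = λ·(7 - 2) - 15 ≡ 5. → (2, 5)
double: tangent at (2, 5): λ = (3·2² + 19)/(2·5) ≡ 8/10. 10⁻¹ ≡ 7 (mod 23), so λ ≡ 8·7 ≡ 10.
  x = λ² - 2 - 2 = 100 - 4 ≡ 4; y = λ·(2 - 4) - 5 ≡ 21. → (4, 21)
add G: (4, 21) + (7, 15). λ = (15 - 21)/(7 - 4) ≡ 17/3 mod 23. 3⁻¹ ≡ 8 (mod 23), so λ ≡ 21.
  x = λ² - 4 - 7 = 441 - 11 ≡ 16; y = λ·(4 - 16) - 21 ≡ 3. → (16, 3)

(16, 3)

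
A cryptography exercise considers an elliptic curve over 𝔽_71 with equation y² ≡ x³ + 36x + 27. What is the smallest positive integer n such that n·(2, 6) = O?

2P: tangent at (2, 6): λ = (3·2² + 36)/(2·6) ≡ 48/12. 12⁻¹ ≡ 6 (mod 71), so λ ≡ 48·6 ≡ 4.
  x = λ² - 2 - 2 = 16 - 4 ≡ 12; y = λ·(2 - 12) - 6 ≡ 25. → (12, 25)
3P: (12, 25) + (2, 6). λ = (6 - 25)/(2 - 12) ≡ 52/61 mod 71. 61⁻¹ ≡ 7 (mod 71) since 61·7 = 427 ≡ 1, so λ ≡ 9.
  x = λ² - 12 - 2 = 81 - 14 ≡ 67; y = λ·(12 - 67) - 25 ≡ 48. → (67, 48)
4P: (67, 48) + (2, 6). λ = (6 - 48)/(2 - 67) ≡ 29/6 mod 71. 6⁻¹ ≡ 12 (mod 71), so λ ≡ 64.
  x = λ² - 67 - 2 = 4096 - 69 ≡ 51; y = λ·(67 - 51) - 48 ≡ 53. → (51, 53)
5P: (51, 53) + (2, 6). λ = (6 - 53)/(2 - 51) ≡ 24/22 mod 71. 22⁻¹ ≡ 42 (mod 71), so λ ≡ 14.
  x = λ² - 51 - 2 = 196 - 53 ≡ 1; y = λ·(51 - 1) - 53 ≡ 8. → (1, 8)
6P: (1, 8) + (2, 6). λ = (6 - 8)/(2 - 1) ≡ 69/1 mod 71. 1⁻¹ ≡ 1 (mod 71), so λ ≡ 69.
  x = λ² - 1 - 2 = 4761 - 3 ≡ 1; y = λ·(1 - 1) - 8 ≡ 63. → (1, 63)
7P: (1, 63) + (2, 6). λ = (6 - 63)/(2 - 1) ≡ 14/1 mod 71. 1⁻¹ ≡ 1 (mod 71), so λ ≡ 14.
  x = λ² - 1 - 2 = 196 - 3 ≡ 51; y = λ·(1 - 51) - 63 ≡ 18. → (51, 18)
8P: (51, 18) + (2, 6). λ = (6 - 18)/(2 - 51) ≡ 59/22 mod 71. 22⁻¹ ≡ 42 (mod 71), so λ ≡ 64.
  x = λ² - 51 - 2 = 4096 - 53 ≡ 67; y = λ·(51 - 67) - 18 ≡ 23. → (67, 23)
9P: (67, 23) + (2, 6). λ = (6 - 23)/(2 - 67) ≡ 54/6 mod 71. 6⁻¹ ≡ 12 (mod 71), so λ ≡ 9.
  x = λ² - 67 - 2 = 81 - 69 ≡ 12; y = λ·(67 - 12) - 23 ≡ 46. → (12, 46)
10P: (12, 46) + (2, 6). λ = (6 - 46)/(2 - 12) ≡ 31/61 mod 71. 61⁻¹ ≡ 7 (mod 71), so λ ≡ 4.
  x = λ² - 12 - 2 = 16 - 14 ≡ 2; y = λ·(12 - 2) - 46 ≡ 65. → (2, 65)
11P: (2, 65) + (2, 6): same x and y₁ ≡ -y₂, so the sum is O.
11P = O, so the order is 11.

11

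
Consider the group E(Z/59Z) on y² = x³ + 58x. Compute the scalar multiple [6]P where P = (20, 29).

(4, 1)

Double-and-add on 6 = (110)₂. Start with P = (20, 29) for the leading 1-bit.
double: tangent at (20, 29): λ = (3·20² + 58)/(2·29) ≡ 19/58. 58⁻¹ ≡ 58 (mod 59) since 58·58 = 3364 ≡ 1, so λ ≡ 19·58 ≡ 40.
  x = λ² - 20 - 20 = 1600 - 40 ≡ 26; y = λ·(20 - 26) - 29 ≡ 26. → (26, 26)
add P: (26, 26) + (20, 29). λ = (29 - 26)/(20 - 26) ≡ 3/53 mod 59. 53⁻¹ ≡ 49 (mod 59), so λ ≡ 29.
  x = λ² - 26 - 20 = 841 - 46 ≡ 28; y = λ·(26 - 28) - 26 ≡ 34. → (28, 34)
double: tangent at (28, 34): λ = (3·28² + 58)/(2·34) ≡ 50/9. 9⁻¹ ≡ 46 (mod 59), so λ ≡ 50·46 ≡ 58.
  x = λ² - 28 - 28 = 3364 - 56 ≡ 4; y = λ·(28 - 4) - 34 ≡ 1. → (4, 1)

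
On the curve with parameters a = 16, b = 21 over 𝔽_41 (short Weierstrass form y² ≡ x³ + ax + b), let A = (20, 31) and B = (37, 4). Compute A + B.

(0, 12)

(20, 31) + (37, 4). λ = (4 - 31)/(37 - 20) ≡ 14/17 mod 41. 17⁻¹ ≡ 29 (mod 41) since 17·29 = 493 ≡ 1, so λ ≡ 37.
  x = λ² - 20 - 37 = 1369 - 57 ≡ 0; y = λ·(20 - 0) - 31 ≡ 12. → (0, 12)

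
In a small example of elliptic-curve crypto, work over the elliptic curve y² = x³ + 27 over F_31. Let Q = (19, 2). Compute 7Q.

Repeated addition: build up to 7Q.
2Q: tangent at (19, 2): λ = (3·19² + 0)/(2·2) ≡ 29/4. 4⁻¹ ≡ 8 (mod 31), so λ ≡ 29·8 ≡ 15.
  x = λ² - 19 - 19 = 225 - 38 ≡ 1; y = λ·(19 - 1) - 2 ≡ 20. → (1, 20)
3Q: (1, 20) + (19, 2). λ = (2 - 20)/(19 - 1) ≡ 13/18 mod 31. 18⁻¹ ≡ 19 (mod 31), so λ ≡ 30.
  x = λ² - 1 - 19 = 900 - 20 ≡ 12; y = λ·(1 - 12) - 20 ≡ 22. → (12, 22)
4Q: (12, 22) + (19, 2). λ = (2 - 22)/(19 - 12) ≡ 11/7 mod 31. 7⁻¹ ≡ 9 (mod 31) since 7·9 = 63 ≡ 1, so λ ≡ 6.
  x = λ² - 12 - 19 = 36 - 31 ≡ 5; y = λ·(12 - 5) - 22 ≡ 20. → (5, 20)
5Q: (5, 20) + (19, 2). λ = (2 - 20)/(19 - 5) ≡ 13/14 mod 31. 14⁻¹ ≡ 20 (mod 31), so λ ≡ 12.
  x = λ² - 5 - 19 = 144 - 24 ≡ 27; y = λ·(5 - 27) - 20 ≡ 26. → (27, 26)
6Q: (27, 26) + (19, 2). λ = (2 - 26)/(19 - 27) ≡ 7/23 mod 31. 23⁻¹ ≡ 27 (mod 31), so λ ≡ 3.
  x = λ² - 27 - 19 = 9 - 46 ≡ 25; y = λ·(27 - 25) - 26 ≡ 11. → (25, 11)
7Q: (25, 11) + (19, 2). λ = (2 - 11)/(19 - 25) ≡ 22/25 mod 31. 25⁻¹ ≡ 5 (mod 31), so λ ≡ 17.
  x = λ² - 25 - 19 = 289 - 44 ≡ 28; y = λ·(25 - 28) - 11 ≡ 0. → (28, 0)

(28, 0)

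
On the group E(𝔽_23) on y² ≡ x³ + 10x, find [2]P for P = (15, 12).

(18, 3)

tangent at (15, 12): λ = (3·15² + 10)/(2·12) ≡ 18/1. 1⁻¹ ≡ 1 (mod 23), so λ ≡ 18·1 ≡ 18.
  x = λ² - 15 - 15 = 324 - 30 ≡ 18; y = λ·(15 - 18) - 12 ≡ 3. → (18, 3)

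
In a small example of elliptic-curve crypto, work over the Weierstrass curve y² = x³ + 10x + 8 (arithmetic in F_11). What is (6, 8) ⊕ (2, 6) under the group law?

(6, 8) + (2, 6). λ = (6 - 8)/(2 - 6) ≡ 9/7 mod 11. 7⁻¹ ≡ 8 (mod 11) since 7·8 = 56 ≡ 1, so λ ≡ 6.
  x = λ² - 6 - 2 = 36 - 8 ≡ 6; y = λ·(6 - 6) - 8 ≡ 3. → (6, 3)

(6, 3)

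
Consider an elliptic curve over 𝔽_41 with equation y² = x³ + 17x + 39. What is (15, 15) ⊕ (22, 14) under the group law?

(40, 12)

(15, 15) + (22, 14). λ = (14 - 15)/(22 - 15) ≡ 40/7 mod 41. 7⁻¹ ≡ 6 (mod 41) since 7·6 = 42 ≡ 1, so λ ≡ 35.
  x = λ² - 15 - 22 = 1225 - 37 ≡ 40; y = λ·(15 - 40) - 15 ≡ 12. → (40, 12)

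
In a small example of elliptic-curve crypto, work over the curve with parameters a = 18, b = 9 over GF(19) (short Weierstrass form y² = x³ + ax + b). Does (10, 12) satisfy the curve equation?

y² = 12² ≡ 11; x³ + 18x + 9 = 1189 ≡ 11 (mod 19). 11 = 11.

yes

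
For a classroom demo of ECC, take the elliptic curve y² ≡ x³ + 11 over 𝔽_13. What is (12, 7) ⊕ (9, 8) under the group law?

(12, 7) + (9, 8). λ = (8 - 7)/(9 - 12) ≡ 1/10 mod 13. 10⁻¹ ≡ 4 (mod 13), so λ ≡ 4.
  x = λ² - 12 - 9 = 16 - 21 ≡ 8; y = λ·(12 - 8) - 7 ≡ 9. → (8, 9)

(8, 9)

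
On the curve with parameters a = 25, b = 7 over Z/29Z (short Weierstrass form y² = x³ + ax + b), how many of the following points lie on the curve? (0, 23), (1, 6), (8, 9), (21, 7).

(0, 23): 23² ≡ 7, rhs ≡ 7 → on.
(1, 6): 6² ≡ 7, rhs ≡ 4 → off.
(8, 9): 9² ≡ 23, rhs ≡ 23 → on.
(21, 7): 7² ≡ 20, rhs ≡ 20 → on.

3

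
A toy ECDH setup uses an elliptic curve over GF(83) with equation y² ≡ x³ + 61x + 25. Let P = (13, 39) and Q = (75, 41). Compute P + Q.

(59, 80)

(13, 39) + (75, 41). λ = (41 - 39)/(75 - 13) ≡ 2/62 mod 83. 62⁻¹ ≡ 79 (mod 83) since 62·79 = 4898 ≡ 1, so λ ≡ 75.
  x = λ² - 13 - 75 = 5625 - 88 ≡ 59; y = λ·(13 - 59) - 39 ≡ 80. → (59, 80)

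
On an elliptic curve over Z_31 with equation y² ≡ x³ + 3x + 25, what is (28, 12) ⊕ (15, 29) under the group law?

(2, 16)

(28, 12) + (15, 29). λ = (29 - 12)/(15 - 28) ≡ 17/18 mod 31. 18⁻¹ ≡ 19 (mod 31) since 18·19 = 342 ≡ 1, so λ ≡ 13.
  x = λ² - 28 - 15 = 169 - 43 ≡ 2; y = λ·(28 - 2) - 12 ≡ 16. → (2, 16)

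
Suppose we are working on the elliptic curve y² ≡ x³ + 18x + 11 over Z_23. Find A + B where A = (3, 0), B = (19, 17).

(3, 0) + (19, 17). λ = (17 - 0)/(19 - 3) ≡ 17/16 mod 23. 16⁻¹ ≡ 13 (mod 23), so λ ≡ 14.
  x = λ² - 3 - 19 = 196 - 22 ≡ 13; y = λ·(3 - 13) - 0 ≡ 21. → (13, 21)

(13, 21)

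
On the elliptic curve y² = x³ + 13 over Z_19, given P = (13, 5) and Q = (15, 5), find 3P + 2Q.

(5, 10)

First 3P:
Repeated addition: build up to 3P.
2P: tangent at (13, 5): λ = (3·13² + 0)/(2·5) ≡ 13/10. 10⁻¹ ≡ 2 (mod 19), so λ ≡ 13·2 ≡ 7.
  x = λ² - 13 - 13 = 49 - 26 ≡ 4; y = λ·(13 - 4) - 5 ≡ 1. → (4, 1)
3P: (4, 1) + (13, 5). λ = (5 - 1)/(13 - 4) ≡ 4/9 mod 19. 9⁻¹ ≡ 17 (mod 19) since 9·17 = 153 ≡ 1, so λ ≡ 11.
  x = λ² - 4 - 13 = 121 - 17 ≡ 9; y = λ·(4 - 9) - 1 ≡ 1. → (9, 1)
3P = (9, 1).
Next 2Q:
Repeated addition: build up to 2Q.
2Q: tangent at (15, 5): λ = (3·15² + 0)/(2·5) ≡ 10/10. 10⁻¹ ≡ 2 (mod 19) since 10·2 = 20 ≡ 1, so λ ≡ 10·2 ≡ 1.
  x = λ² - 15 - 15 = 1 - 30 ≡ 9; y = λ·(15 - 9) - 5 ≡ 1. → (9, 1)
2Q = (9, 1).
Finally 3P + 2Q:
tangent at (9, 1): λ = (3·9² + 0)/(2·1) ≡ 15/2. 2⁻¹ ≡ 10 (mod 19), so λ ≡ 15·10 ≡ 17.
  x = λ² - 9 - 9 = 289 - 18 ≡ 5; y = λ·(9 - 5) - 1 ≡ 10. → (5, 10)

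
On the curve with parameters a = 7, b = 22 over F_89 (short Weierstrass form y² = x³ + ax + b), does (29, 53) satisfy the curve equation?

yes

y² = 53² ≡ 50; x³ + 7x + 22 = 24614 ≡ 50 (mod 89). 50 = 50.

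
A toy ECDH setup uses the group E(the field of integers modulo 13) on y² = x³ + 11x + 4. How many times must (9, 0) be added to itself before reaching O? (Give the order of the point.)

2P: (9, 0) + (9, 0): same x and y₁ ≡ -y₂, so the sum is O.
2P = O, so the order is 2.

2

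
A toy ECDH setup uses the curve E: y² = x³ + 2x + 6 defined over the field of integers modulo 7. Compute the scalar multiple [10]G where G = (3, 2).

(3, 5)

Repeated addition: build up to 10G.
2G: tangent at (3, 2): λ = (3·3² + 2)/(2·2) ≡ 1/4. 4⁻¹ ≡ 2 (mod 7), so λ ≡ 1·2 ≡ 2.
  x = λ² - 3 - 3 = 4 - 6 ≡ 5; y = λ·(3 - 5) - 2 ≡ 1. → (5, 1)
3G: (5, 1) + (3, 2). λ = (2 - 1)/(3 - 5) ≡ 1/5 mod 7. 5⁻¹ ≡ 3 (mod 7), so λ ≡ 3.
  x = λ² - 5 - 3 = 9 - 8 ≡ 1; y = λ·(5 - 1) - 1 ≡ 4. → (1, 4)
4G: (1, 4) + (3, 2). λ = (2 - 4)/(3 - 1) ≡ 5/2 mod 7. 2⁻¹ ≡ 4 (mod 7) since 2·4 = 8 ≡ 1, so λ ≡ 6.
  x = λ² - 1 - 3 = 36 - 4 ≡ 4; y = λ·(1 - 4) - 4 ≡ 6. → (4, 6)
5G: (4, 6) + (3, 2). λ = (2 - 6)/(3 - 4) ≡ 3/6 mod 7. 6⁻¹ ≡ 6 (mod 7), so λ ≡ 4.
  x = λ² - 4 - 3 = 16 - 7 ≡ 2; y = λ·(4 - 2) - 6 ≡ 2. → (2, 2)
6G: (2, 2) + (3, 2). λ = (2 - 2)/(3 - 2) ≡ 0/1 mod 7. 1⁻¹ ≡ 1 (mod 7), so λ ≡ 0.
  x = λ² - 2 - 3 = 0 - 5 ≡ 2; y = λ·(2 - 2) - 2 ≡ 5. → (2, 5)
7G: (2, 5) + (3, 2). λ = (2 - 5)/(3 - 2) ≡ 4/1 mod 7. 1⁻¹ ≡ 1 (mod 7), so λ ≡ 4.
  x = λ² - 2 - 3 = 16 - 5 ≡ 4; y = λ·(2 - 4) - 5 ≡ 1. → (4, 1)
8G: (4, 1) + (3, 2). λ = (2 - 1)/(3 - 4) ≡ 1/6 mod 7. 6⁻¹ ≡ 6 (mod 7), so λ ≡ 6.
  x = λ² - 4 - 3 = 36 - 7 ≡ 1; y = λ·(4 - 1) - 1 ≡ 3. → (1, 3)
9G: (1, 3) + (3, 2). λ = (2 - 3)/(3 - 1) ≡ 6/2 mod 7. 2⁻¹ ≡ 4 (mod 7) since 2·4 = 8 ≡ 1, so λ ≡ 3.
  x = λ² - 1 - 3 = 9 - 4 ≡ 5; y = λ·(1 - 5) - 3 ≡ 6. → (5, 6)
10G: (5, 6) + (3, 2). λ = (2 - 6)/(3 - 5) ≡ 3/5 mod 7. 5⁻¹ ≡ 3 (mod 7) since 5·3 = 15 ≡ 1, so λ ≡ 2.
  x = λ² - 5 - 3 = 4 - 8 ≡ 3; y = λ·(5 - 3) - 6 ≡ 5. → (3, 5)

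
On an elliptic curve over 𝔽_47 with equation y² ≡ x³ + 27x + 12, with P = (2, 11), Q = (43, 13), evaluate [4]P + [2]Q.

First 4P:
Double-and-add on 4 = (100)₂. Start with P = (2, 11) for the leading 1-bit.
double: tangent at (2, 11): λ = (3·2² + 27)/(2·11) ≡ 39/22. 22⁻¹ ≡ 15 (mod 47), so λ ≡ 39·15 ≡ 21.
  x = λ² - 2 - 2 = 441 - 4 ≡ 14; y = λ·(2 - 14) - 11 ≡ 19. → (14, 19)
double: tangent at (14, 19): λ = (3·14² + 27)/(2·19) ≡ 4/38. 38⁻¹ ≡ 26 (mod 47) since 38·26 = 988 ≡ 1, so λ ≡ 4·26 ≡ 10.
  x = λ² - 14 - 14 = 100 - 28 ≡ 25; y = λ·(14 - 25) - 19 ≡ 12. → (25, 12)
4P = (25, 12).
Next 2Q:
Repeated addition: build up to 2Q.
2Q: tangent at (43, 13): λ = (3·43² + 27)/(2·13) ≡ 28/26. 26⁻¹ ≡ 38 (mod 47), so λ ≡ 28·38 ≡ 30.
  x = λ² - 43 - 43 = 900 - 86 ≡ 15; y = λ·(43 - 15) - 13 ≡ 28. → (15, 28)
2Q = (15, 28).
Finally 4P + 2Q:
(25, 12) + (15, 28). λ = (28 - 12)/(15 - 25) ≡ 16/37 mod 47. 37⁻¹ ≡ 14 (mod 47) since 37·14 = 518 ≡ 1, so λ ≡ 36.
  x = λ² - 25 - 15 = 1296 - 40 ≡ 34; y = λ·(25 - 34) - 12 ≡ 40. → (34, 40)

(34, 40)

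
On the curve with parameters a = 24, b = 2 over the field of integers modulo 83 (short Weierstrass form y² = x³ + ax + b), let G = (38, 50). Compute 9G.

Repeated addition: build up to 9G.
2G: tangent at (38, 50): λ = (3·38² + 24)/(2·50) ≡ 40/17. 17⁻¹ ≡ 44 (mod 83) since 17·44 = 748 ≡ 1, so λ ≡ 40·44 ≡ 17.
  x = λ² - 38 - 38 = 289 - 76 ≡ 47; y = λ·(38 - 47) - 50 ≡ 46. → (47, 46)
3G: (47, 46) + (38, 50). λ = (50 - 46)/(38 - 47) ≡ 4/74 mod 83. 74⁻¹ ≡ 46 (mod 83), so λ ≡ 18.
  x = λ² - 47 - 38 = 324 - 85 ≡ 73; y = λ·(47 - 73) - 46 ≡ 67. → (73, 67)
4G: (73, 67) + (38, 50). λ = (50 - 67)/(38 - 73) ≡ 66/48 mod 83. 48⁻¹ ≡ 64 (mod 83), so λ ≡ 74.
  x = λ² - 73 - 38 = 5476 - 111 ≡ 53; y = λ·(73 - 53) - 67 ≡ 2. → (53, 2)
5G: (53, 2) + (38, 50). λ = (50 - 2)/(38 - 53) ≡ 48/68 mod 83. 68⁻¹ ≡ 11 (mod 83), so λ ≡ 30.
  x = λ² - 53 - 38 = 900 - 91 ≡ 62; y = λ·(53 - 62) - 2 ≡ 60. → (62, 60)
6G: (62, 60) + (38, 50). λ = (50 - 60)/(38 - 62) ≡ 73/59 mod 83. 59⁻¹ ≡ 38 (mod 83) since 59·38 = 2242 ≡ 1, so λ ≡ 35.
  x = λ² - 62 - 38 = 1225 - 100 ≡ 46; y = λ·(62 - 46) - 60 ≡ 2. → (46, 2)
7G: (46, 2) + (38, 50). λ = (50 - 2)/(38 - 46) ≡ 48/75 mod 83. 75⁻¹ ≡ 31 (mod 83) since 75·31 = 2325 ≡ 1, so λ ≡ 77.
  x = λ² - 46 - 38 = 5929 - 84 ≡ 35; y = λ·(46 - 35) - 2 ≡ 15. → (35, 15)
8G: (35, 15) + (38, 50). λ = (50 - 15)/(38 - 35) ≡ 35/3 mod 83. 3⁻¹ ≡ 28 (mod 83) since 3·28 = 84 ≡ 1, so λ ≡ 67.
  x = λ² - 35 - 38 = 4489 - 73 ≡ 17; y = λ·(35 - 17) - 15 ≡ 29. → (17, 29)
9G: (17, 29) + (38, 50). λ = (50 - 29)/(38 - 17) ≡ 21/21 mod 83. 21⁻¹ ≡ 4 (mod 83) since 21·4 = 84 ≡ 1, so λ ≡ 1.
  x = λ² - 17 - 38 = 1 - 55 ≡ 29; y = λ·(17 - 29) - 29 ≡ 42. → (29, 42)

(29, 42)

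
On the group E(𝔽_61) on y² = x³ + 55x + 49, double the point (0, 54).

(45, 40)

tangent at (0, 54): λ = (3·0² + 55)/(2·54) ≡ 55/47. 47⁻¹ ≡ 13 (mod 61), so λ ≡ 55·13 ≡ 44.
  x = λ² - 0 - 0 = 1936 - 0 ≡ 45; y = λ·(0 - 45) - 54 ≡ 40. → (45, 40)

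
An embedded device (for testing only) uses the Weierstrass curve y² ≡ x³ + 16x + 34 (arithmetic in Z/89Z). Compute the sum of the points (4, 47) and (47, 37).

(33, 86)

(4, 47) + (47, 37). λ = (37 - 47)/(47 - 4) ≡ 79/43 mod 89. 43⁻¹ ≡ 29 (mod 89), so λ ≡ 66.
  x = λ² - 4 - 47 = 4356 - 51 ≡ 33; y = λ·(4 - 33) - 47 ≡ 86. → (33, 86)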